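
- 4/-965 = 4/965 = 0.00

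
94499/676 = 94499/676 = 139.79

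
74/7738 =37/3869= 0.01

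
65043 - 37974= 27069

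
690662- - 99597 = 790259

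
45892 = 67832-21940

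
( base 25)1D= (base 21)1H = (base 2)100110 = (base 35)13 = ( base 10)38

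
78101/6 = 78101/6 = 13016.83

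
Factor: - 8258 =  - 2^1*4129^1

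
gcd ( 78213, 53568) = 93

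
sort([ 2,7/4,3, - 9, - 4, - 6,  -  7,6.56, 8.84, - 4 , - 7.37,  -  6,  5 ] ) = [ - 9,-7.37, - 7, - 6,  -  6, - 4, - 4,7/4, 2,3,5,6.56,8.84]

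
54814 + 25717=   80531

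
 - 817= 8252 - 9069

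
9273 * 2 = 18546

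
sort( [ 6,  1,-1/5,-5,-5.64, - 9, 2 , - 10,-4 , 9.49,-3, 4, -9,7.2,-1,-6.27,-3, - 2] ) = [  -  10, - 9,-9, - 6.27, - 5.64, - 5,- 4,-3, - 3,-2, - 1, - 1/5,1,2,4,6,7.2, 9.49] 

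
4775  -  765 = 4010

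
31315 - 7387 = 23928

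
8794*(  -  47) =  - 413318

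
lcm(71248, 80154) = 641232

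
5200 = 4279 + 921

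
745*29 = 21605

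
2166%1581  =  585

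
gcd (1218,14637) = 21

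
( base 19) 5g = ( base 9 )133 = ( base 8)157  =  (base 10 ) 111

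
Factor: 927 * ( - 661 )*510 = -2^1*3^3*5^1 * 17^1 * 103^1*661^1 = - 312500970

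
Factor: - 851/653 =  -23^1*37^1 * 653^( - 1)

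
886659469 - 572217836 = 314441633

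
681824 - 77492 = 604332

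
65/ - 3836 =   -  1 +3771/3836 = - 0.02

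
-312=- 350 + 38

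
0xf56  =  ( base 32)3qm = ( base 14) 1606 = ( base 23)79G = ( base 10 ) 3926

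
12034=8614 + 3420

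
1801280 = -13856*( - 130 )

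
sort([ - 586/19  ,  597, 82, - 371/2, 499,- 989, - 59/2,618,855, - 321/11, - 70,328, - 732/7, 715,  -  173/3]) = [ - 989 ,-371/2, -732/7 , - 70,  -  173/3 , - 586/19, - 59/2, - 321/11,82,  328,499, 597 , 618,  715,855]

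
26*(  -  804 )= - 20904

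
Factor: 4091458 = 2^1*7^1 * 17^1*  17191^1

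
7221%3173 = 875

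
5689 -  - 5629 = 11318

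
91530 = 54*1695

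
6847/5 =6847/5 = 1369.40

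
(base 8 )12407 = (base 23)a41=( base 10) 5383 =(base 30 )5TD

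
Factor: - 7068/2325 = - 2^2 * 5^(  -  2 ) * 19^1 = - 76/25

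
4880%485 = 30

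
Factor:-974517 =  - 3^1*324839^1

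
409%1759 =409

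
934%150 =34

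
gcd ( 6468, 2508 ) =132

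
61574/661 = 93+101/661 = 93.15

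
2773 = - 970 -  - 3743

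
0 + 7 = 7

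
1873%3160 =1873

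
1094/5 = 1094/5 = 218.80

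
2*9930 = 19860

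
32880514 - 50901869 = - 18021355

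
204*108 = 22032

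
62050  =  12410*5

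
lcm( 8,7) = 56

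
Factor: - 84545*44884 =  - 3794717780 = - 2^2*5^1*7^2*37^1*229^1*457^1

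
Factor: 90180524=2^2*7^1*137^1*23509^1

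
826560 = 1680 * 492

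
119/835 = 119/835=0.14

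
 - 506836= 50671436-51178272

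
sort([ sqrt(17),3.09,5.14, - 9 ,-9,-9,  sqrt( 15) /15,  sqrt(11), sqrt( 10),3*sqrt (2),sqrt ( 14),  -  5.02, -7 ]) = [ - 9, - 9, - 9,- 7,-5.02,sqrt(15 ) /15,3.09,sqrt( 10),sqrt(11),sqrt( 14),sqrt( 17) , 3*sqrt(2),  5.14 ] 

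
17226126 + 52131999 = 69358125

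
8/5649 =8/5649 = 0.00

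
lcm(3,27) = 27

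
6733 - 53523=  - 46790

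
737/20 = 737/20 = 36.85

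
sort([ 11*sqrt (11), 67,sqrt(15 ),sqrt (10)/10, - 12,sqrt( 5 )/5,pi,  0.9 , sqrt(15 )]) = [ - 12,sqrt( 10 ) /10,sqrt( 5 ) /5,0.9, pi, sqrt( 15),sqrt(15 ),11  *  sqrt(11 ) , 67] 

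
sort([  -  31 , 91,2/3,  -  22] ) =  [  -  31, - 22, 2/3, 91]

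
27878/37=753 + 17/37= 753.46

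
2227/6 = 371  +  1/6 = 371.17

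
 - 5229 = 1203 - 6432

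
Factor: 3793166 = 2^1*13^1*37^1*3943^1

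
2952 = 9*328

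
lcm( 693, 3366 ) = 23562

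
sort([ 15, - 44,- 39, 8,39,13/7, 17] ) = [ - 44 , - 39, 13/7,8, 15, 17,39] 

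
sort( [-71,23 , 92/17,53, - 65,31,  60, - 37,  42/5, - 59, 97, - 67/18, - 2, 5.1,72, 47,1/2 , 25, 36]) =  [ - 71, - 65,  -  59,-37, - 67/18,-2,1/2,5.1,92/17,42/5,23 , 25,31,36,47, 53,60,72, 97 ] 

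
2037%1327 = 710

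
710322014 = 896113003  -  185790989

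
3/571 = 3/571 = 0.01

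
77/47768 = 11/6824   =  0.00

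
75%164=75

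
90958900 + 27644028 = 118602928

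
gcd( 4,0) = 4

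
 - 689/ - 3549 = 53/273 = 0.19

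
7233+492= 7725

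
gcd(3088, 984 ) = 8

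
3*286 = 858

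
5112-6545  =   - 1433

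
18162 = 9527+8635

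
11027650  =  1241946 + 9785704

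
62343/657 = 94 + 65/73 =94.89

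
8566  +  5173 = 13739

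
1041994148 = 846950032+195044116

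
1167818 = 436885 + 730933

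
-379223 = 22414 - 401637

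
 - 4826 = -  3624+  - 1202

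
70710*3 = 212130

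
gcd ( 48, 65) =1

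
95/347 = 95/347 = 0.27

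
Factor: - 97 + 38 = -59^1=-59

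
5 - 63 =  - 58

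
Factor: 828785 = 5^1 *31^1 *5347^1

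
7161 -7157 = 4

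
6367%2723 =921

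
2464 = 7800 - 5336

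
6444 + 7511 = 13955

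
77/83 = 77/83 = 0.93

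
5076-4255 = 821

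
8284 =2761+5523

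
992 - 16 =976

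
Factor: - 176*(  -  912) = 2^8 * 3^1*11^1*19^1 = 160512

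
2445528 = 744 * 3287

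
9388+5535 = 14923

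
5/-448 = -1+443/448 = - 0.01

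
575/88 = 575/88=6.53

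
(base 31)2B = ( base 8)111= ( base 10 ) 73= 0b1001001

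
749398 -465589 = 283809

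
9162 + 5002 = 14164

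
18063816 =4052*4458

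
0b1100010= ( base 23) 46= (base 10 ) 98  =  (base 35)2S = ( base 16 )62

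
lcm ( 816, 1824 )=31008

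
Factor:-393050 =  - 2^1*5^2*7^1* 1123^1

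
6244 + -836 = 5408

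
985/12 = 985/12 = 82.08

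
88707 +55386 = 144093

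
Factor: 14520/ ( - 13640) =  - 33/31 =- 3^1*11^1*31^( - 1 ) 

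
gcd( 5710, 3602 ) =2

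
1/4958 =1/4958 = 0.00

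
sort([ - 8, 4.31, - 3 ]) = [ - 8, - 3,4.31] 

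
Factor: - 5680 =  - 2^4*5^1*71^1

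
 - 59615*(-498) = 29688270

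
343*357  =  122451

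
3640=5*728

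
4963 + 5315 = 10278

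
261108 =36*7253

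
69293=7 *9899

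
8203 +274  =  8477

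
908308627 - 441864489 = 466444138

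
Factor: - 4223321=-1733^1*2437^1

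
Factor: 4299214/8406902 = 2149607/4203451 =7^( - 1)*491^( -1)*1223^( - 1)*2149607^1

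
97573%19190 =1623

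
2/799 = 2/799 = 0.00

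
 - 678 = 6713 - 7391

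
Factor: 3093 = 3^1*1031^1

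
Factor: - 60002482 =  - 2^1*30001241^1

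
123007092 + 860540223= 983547315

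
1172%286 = 28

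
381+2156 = 2537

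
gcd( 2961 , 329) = 329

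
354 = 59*6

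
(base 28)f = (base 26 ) F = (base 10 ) 15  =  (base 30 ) f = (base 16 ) f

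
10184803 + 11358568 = 21543371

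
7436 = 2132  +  5304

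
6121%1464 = 265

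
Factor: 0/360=0^1 = 0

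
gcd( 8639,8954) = 1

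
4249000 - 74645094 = -70396094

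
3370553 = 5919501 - 2548948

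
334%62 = 24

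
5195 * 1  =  5195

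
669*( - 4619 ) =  - 3090111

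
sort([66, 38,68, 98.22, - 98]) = [ - 98,38,66, 68,98.22]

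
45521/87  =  45521/87 = 523.23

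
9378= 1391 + 7987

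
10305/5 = 2061 = 2061.00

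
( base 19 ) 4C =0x58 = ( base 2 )1011000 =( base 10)88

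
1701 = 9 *189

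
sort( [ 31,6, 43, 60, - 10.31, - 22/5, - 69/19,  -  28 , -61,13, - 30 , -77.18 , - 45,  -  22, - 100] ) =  [ - 100, - 77.18, -61,-45, - 30, - 28,-22, - 10.31, - 22/5, - 69/19,6, 13,31,43,60 ] 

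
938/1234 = 469/617 = 0.76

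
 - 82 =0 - 82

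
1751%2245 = 1751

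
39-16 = 23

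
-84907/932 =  - 84907/932  =  - 91.10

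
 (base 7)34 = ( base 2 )11001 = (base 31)P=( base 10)25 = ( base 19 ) 16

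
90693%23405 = 20478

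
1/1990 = 1/1990 =0.00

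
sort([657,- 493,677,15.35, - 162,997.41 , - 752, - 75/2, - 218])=[ - 752, - 493,  -  218, - 162, - 75/2,15.35,657,677,997.41] 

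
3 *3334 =10002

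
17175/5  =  3435=3435.00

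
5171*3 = 15513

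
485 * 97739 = 47403415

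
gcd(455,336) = 7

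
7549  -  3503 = 4046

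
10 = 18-8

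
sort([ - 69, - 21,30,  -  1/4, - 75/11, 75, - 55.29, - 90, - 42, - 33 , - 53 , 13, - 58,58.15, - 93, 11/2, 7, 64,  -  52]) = [ - 93,-90, - 69,  -  58, - 55.29, - 53, - 52,- 42, - 33, - 21, - 75/11,  -  1/4,11/2, 7,13,30, 58.15,64,75]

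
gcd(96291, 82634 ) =1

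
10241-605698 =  - 595457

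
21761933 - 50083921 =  - 28321988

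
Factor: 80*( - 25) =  - 2000  =  -2^4*5^3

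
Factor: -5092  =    -  2^2 * 19^1*67^1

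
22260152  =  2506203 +19753949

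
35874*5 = 179370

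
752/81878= 376/40939  =  0.01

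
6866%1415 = 1206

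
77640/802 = 38820/401= 96.81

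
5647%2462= 723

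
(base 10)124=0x7C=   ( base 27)4g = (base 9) 147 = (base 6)324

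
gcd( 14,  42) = 14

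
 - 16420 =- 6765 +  - 9655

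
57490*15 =862350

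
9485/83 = 9485/83 = 114.28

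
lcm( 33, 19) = 627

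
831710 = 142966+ 688744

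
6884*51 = 351084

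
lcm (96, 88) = 1056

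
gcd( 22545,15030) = 7515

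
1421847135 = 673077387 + 748769748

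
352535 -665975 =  - 313440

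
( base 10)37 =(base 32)15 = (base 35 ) 12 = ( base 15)27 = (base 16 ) 25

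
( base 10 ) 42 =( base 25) 1h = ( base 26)1g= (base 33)19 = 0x2a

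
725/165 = 145/33 = 4.39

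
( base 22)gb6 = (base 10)7992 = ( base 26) bla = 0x1f38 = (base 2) 1111100111000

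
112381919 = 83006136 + 29375783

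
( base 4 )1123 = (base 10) 91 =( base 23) 3m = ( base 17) 56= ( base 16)5b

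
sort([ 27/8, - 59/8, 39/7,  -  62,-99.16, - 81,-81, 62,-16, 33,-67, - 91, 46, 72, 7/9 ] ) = [-99.16,-91, - 81,- 81 ,  -  67,-62, - 16,  -  59/8,7/9,27/8, 39/7, 33, 46,62, 72]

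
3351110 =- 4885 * ( -686)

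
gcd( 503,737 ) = 1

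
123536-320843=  - 197307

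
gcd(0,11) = 11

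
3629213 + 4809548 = 8438761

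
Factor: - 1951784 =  - 2^3 * 243973^1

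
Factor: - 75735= - 3^4*5^1*11^1*17^1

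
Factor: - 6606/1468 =-2^ (  -  1 )* 3^2 =-  9/2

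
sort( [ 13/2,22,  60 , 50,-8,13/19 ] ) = [  -  8, 13/19,13/2, 22,50,60 ] 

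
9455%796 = 699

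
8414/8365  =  1202/1195  =  1.01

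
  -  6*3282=-19692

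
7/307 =7/307 = 0.02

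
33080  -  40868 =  - 7788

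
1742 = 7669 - 5927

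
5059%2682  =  2377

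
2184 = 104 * 21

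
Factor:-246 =- 2^1* 3^1*41^1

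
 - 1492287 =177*( - 8431) 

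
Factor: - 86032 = -2^4*19^1*283^1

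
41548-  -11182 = 52730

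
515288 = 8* 64411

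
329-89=240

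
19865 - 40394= - 20529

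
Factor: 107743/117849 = 661/723 = 3^(-1)*241^( - 1 )*661^1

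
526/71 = 526/71 = 7.41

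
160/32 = 5 =5.00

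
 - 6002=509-6511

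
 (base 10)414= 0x19e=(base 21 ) jf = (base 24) h6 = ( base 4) 12132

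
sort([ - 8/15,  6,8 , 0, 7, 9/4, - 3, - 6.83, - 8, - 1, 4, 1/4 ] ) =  [ - 8 ,-6.83, - 3, - 1, - 8/15,  0, 1/4,9/4, 4,  6, 7,8 ]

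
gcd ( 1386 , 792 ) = 198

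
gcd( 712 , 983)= 1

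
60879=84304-23425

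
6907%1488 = 955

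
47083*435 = 20481105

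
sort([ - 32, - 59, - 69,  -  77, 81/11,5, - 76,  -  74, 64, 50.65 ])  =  [  -  77, - 76, - 74, - 69,  -  59,  -  32,5,81/11, 50.65,64 ]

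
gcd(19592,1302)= 62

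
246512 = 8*30814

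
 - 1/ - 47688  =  1/47688 = 0.00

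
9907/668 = 9907/668 = 14.83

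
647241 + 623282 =1270523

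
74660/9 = 8295 + 5/9 = 8295.56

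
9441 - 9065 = 376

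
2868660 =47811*60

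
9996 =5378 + 4618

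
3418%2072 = 1346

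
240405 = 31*7755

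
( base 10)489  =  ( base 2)111101001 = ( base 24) k9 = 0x1e9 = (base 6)2133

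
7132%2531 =2070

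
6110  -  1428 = 4682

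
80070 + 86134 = 166204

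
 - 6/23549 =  - 1+ 23543/23549 = - 0.00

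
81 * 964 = 78084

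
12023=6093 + 5930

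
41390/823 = 41390/823 =50.29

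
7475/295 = 1495/59 = 25.34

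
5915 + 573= 6488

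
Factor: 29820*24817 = 2^2 *3^1*5^1*7^1 * 13^1*23^1*71^1*83^1 = 740042940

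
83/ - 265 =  - 83/265 = - 0.31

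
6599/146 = 6599/146 = 45.20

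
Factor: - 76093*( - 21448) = 2^3 * 7^1*47^1* 383^1*1619^1 = 1632042664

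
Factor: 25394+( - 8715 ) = 13^1*1283^1 = 16679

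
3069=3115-46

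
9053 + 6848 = 15901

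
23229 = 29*801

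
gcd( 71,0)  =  71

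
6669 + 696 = 7365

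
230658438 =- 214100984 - - 444759422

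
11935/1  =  11935 = 11935.00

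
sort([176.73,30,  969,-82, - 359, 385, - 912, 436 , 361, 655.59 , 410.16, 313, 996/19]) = [-912, - 359 , - 82, 30, 996/19 , 176.73, 313, 361,385, 410.16, 436,  655.59,969] 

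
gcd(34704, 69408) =34704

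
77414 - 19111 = 58303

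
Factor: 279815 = 5^1*191^1 * 293^1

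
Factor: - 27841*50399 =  - 11^1*101^1 * 499^1 * 2531^1  =  - 1403158559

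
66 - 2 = 64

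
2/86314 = 1/43157  =  0.00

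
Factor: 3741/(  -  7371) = -1247/2457 = - 3^( - 3) * 7^( - 1) * 13^( - 1 )*29^1*43^1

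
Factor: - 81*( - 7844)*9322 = 2^3*3^4*37^1*53^1*59^1*79^1 = 5922863208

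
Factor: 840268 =2^2* 11^1*13^2*113^1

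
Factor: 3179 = 11^1 * 17^2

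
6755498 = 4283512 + 2471986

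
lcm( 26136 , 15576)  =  1542024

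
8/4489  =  8/4489 =0.00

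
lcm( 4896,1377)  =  44064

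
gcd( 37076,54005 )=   1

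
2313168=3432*674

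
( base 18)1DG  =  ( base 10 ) 574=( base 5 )4244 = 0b1000111110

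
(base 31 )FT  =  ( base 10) 494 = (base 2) 111101110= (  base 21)12B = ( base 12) 352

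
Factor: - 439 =-439^1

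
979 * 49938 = 48889302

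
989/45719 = 989/45719 = 0.02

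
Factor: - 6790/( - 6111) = 2^1*3^(-2) * 5^1 = 10/9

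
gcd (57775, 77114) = 1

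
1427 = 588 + 839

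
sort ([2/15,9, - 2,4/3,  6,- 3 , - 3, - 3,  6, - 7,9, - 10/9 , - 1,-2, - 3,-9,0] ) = [-9, - 7,-3, - 3,  -  3,-3,-2, - 2, - 10/9, - 1,  0,  2/15,4/3,6 , 6,9,9 ] 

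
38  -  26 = 12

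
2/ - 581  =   -2/581 = - 0.00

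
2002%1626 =376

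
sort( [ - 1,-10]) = [ - 10, - 1]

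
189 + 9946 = 10135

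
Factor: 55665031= 4339^1 * 12829^1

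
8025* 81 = 650025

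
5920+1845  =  7765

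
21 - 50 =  - 29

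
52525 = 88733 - 36208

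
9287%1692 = 827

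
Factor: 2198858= 2^1 * 229^1*4801^1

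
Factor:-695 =-5^1*139^1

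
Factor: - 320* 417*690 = - 92073600 = - 2^7*3^2*5^2*23^1* 139^1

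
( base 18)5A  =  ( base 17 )5f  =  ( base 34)2w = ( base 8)144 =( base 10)100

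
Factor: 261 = 3^2*29^1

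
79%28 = 23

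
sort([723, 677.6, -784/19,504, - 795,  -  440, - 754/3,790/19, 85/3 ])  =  [ - 795 , - 440, - 754/3, - 784/19,85/3,790/19, 504,677.6,723]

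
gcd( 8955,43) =1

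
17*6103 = 103751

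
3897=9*433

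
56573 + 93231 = 149804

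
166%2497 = 166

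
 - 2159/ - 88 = 24+47/88 = 24.53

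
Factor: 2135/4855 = 7^1*61^1*971^( - 1) = 427/971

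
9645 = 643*15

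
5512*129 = 711048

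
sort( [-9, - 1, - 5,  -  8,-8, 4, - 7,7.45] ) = [  -  9,-8 ,-8, - 7,-5,  -  1,4, 7.45]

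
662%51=50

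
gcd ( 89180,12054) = 98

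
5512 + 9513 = 15025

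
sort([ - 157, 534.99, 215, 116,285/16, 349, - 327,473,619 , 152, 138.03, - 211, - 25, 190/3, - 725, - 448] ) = [ - 725, - 448, - 327 , - 211, - 157, - 25, 285/16 , 190/3, 116 , 138.03, 152, 215,349, 473, 534.99, 619]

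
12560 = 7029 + 5531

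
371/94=3 + 89/94 = 3.95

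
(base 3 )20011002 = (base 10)4484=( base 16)1184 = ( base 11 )3407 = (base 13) 206C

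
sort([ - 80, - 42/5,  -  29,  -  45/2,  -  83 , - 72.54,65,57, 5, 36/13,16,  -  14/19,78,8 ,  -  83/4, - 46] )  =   [ - 83, - 80,-72.54,-46, - 29, -45/2, - 83/4, - 42/5, - 14/19,36/13, 5,8, 16, 57,65,78]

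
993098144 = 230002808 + 763095336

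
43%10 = 3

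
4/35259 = 4/35259= 0.00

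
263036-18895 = 244141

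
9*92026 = 828234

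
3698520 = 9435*392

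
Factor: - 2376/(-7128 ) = 3^( - 1) = 1/3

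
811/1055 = 811/1055 = 0.77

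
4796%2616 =2180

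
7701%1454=431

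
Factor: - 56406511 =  - 7^1 * 23^1*350351^1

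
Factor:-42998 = -2^1*21499^1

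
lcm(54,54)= 54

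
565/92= 6 + 13/92 = 6.14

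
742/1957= 742/1957 = 0.38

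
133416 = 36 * 3706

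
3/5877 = 1/1959= 0.00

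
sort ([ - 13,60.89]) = [ - 13, 60.89] 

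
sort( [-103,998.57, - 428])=[ - 428 , - 103,998.57 ] 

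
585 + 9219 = 9804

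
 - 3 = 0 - 3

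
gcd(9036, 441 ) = 9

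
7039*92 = 647588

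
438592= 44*9968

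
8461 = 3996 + 4465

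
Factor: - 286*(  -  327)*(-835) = -78090870= -2^1*3^1*5^1*11^1*13^1  *109^1 * 167^1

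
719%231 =26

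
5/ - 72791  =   -5/72791 = -0.00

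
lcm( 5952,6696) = 53568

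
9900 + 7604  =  17504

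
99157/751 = 132 + 25/751= 132.03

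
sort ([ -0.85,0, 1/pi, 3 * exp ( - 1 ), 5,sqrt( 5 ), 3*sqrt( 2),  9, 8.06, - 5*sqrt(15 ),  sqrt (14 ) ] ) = [ - 5 *sqrt( 15),  -  0.85, 0, 1/pi , 3*exp( - 1), sqrt(5), sqrt(14), 3*sqrt(2),  5,8.06,  9]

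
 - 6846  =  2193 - 9039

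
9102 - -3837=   12939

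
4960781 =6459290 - 1498509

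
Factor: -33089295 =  - 3^1*5^1*23^1* 95911^1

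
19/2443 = 19/2443 = 0.01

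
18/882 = 1/49= 0.02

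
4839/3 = 1613  =  1613.00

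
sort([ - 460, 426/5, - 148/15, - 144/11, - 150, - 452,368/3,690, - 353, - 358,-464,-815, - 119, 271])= [ - 815,-464, - 460,  -  452,-358 ,-353,-150, - 119, - 144/11, - 148/15,426/5, 368/3, 271,690 ]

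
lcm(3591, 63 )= 3591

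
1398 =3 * 466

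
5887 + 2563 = 8450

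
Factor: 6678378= 2^1*3^2*7^1 * 53003^1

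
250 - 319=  - 69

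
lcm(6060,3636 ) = 18180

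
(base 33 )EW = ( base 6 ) 2142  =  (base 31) ft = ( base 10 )494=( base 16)1EE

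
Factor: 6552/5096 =9/7 = 3^2*7^ (  -  1 )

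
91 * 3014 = 274274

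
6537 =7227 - 690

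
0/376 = 0 = 0.00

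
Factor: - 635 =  - 5^1*127^1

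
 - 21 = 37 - 58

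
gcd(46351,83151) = 1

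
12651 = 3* 4217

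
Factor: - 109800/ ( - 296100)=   2^1*7^ (-1 )*47^ ( - 1)*61^1 = 122/329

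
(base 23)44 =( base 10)96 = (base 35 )2q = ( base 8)140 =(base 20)4G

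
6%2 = 0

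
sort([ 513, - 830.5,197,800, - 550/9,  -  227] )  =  [ - 830.5, - 227,  -  550/9,197, 513, 800 ] 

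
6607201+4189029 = 10796230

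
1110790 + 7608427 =8719217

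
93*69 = 6417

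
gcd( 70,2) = 2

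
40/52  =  10/13 = 0.77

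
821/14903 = 821/14903= 0.06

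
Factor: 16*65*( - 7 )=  - 7280 =- 2^4*5^1*7^1*13^1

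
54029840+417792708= 471822548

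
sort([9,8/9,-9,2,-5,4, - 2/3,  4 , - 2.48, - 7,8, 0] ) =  [-9, -7, - 5 ,  -  2.48 ,- 2/3,0,8/9,2,4,4, 8,9]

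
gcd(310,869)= 1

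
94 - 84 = 10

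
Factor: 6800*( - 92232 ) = - 2^7*3^3*5^2*7^1*17^1*61^1 = -  627177600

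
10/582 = 5/291 = 0.02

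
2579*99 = 255321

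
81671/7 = 81671/7  =  11667.29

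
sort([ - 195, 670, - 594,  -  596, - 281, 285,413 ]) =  [ - 596, - 594, - 281 ,  -  195,285,413,  670]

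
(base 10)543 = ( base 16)21F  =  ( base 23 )10E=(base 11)454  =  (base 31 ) hg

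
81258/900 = 13543/150  =  90.29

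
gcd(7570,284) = 2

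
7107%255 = 222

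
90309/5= 18061 + 4/5=18061.80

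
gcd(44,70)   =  2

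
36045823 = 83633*431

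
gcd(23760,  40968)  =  72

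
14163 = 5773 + 8390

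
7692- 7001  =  691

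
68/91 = 68/91 =0.75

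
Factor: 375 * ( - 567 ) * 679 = -144372375 =-3^5*5^3 * 7^2*97^1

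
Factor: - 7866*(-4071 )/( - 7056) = -2^( - 3)*3^1*7^(-2)*19^1*23^2*59^1 = - 1779027/392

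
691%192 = 115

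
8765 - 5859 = 2906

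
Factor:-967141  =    -  7^1*138163^1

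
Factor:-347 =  - 347^1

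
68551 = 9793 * 7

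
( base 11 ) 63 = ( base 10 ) 69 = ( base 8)105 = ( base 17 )41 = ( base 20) 39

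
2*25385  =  50770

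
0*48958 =0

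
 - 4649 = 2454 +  - 7103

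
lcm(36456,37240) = 3463320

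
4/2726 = 2/1363 = 0.00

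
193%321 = 193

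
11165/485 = 23 + 2/97   =  23.02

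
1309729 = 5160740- 3851011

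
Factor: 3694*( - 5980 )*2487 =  - 2^3*3^1*5^1*13^1*23^1*829^1*1847^1 = - 54938128440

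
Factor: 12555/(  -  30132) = -5/12 = - 2^( - 2)*3^( - 1)*5^1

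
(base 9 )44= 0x28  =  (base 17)26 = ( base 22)1i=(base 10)40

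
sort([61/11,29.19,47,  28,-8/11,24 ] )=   [-8/11, 61/11, 24, 28, 29.19,47] 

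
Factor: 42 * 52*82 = 2^4*3^1*7^1*13^1 * 41^1  =  179088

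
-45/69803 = -45/69803 = - 0.00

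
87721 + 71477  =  159198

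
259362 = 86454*3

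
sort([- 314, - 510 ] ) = [  -  510,  -  314] 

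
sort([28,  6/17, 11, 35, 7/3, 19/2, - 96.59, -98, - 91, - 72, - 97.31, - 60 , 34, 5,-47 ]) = [ - 98 , - 97.31, - 96.59,- 91, - 72 , - 60, - 47, 6/17,7/3, 5,19/2,11,28,34,35] 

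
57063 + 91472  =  148535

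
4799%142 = 113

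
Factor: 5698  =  2^1*7^1*11^1*37^1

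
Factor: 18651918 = 2^1*3^1*733^1*4241^1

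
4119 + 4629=8748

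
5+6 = 11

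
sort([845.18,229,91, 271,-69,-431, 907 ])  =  [ - 431, - 69,  91, 229, 271, 845.18,907 ] 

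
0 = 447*0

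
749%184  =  13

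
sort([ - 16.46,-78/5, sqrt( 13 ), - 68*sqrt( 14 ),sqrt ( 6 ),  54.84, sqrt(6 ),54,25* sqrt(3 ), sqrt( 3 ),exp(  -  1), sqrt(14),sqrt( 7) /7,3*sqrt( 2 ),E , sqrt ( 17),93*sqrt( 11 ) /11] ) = [ -68*sqrt( 14) ,-16.46, - 78/5, exp( - 1 ),sqrt(7 )/7,sqrt(3) , sqrt (6 ), sqrt(6),  E,  sqrt( 13 ), sqrt(14 ),sqrt(17 ),3*sqrt( 2), 93*sqrt(11 ) /11,  25 * sqrt ( 3 ),54, 54.84 ]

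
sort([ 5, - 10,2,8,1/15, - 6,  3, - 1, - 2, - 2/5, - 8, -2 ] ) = [-10, - 8 ,-6, - 2, - 2, - 1, - 2/5,1/15,2, 3,5, 8]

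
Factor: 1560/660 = 2^1*11^(- 1 )*13^1 = 26/11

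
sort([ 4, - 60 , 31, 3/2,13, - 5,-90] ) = [ - 90, - 60 , - 5,  3/2, 4 , 13,31]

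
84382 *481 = 40587742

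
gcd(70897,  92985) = 1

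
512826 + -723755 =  - 210929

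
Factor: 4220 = 2^2*5^1*211^1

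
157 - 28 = 129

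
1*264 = 264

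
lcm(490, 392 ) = 1960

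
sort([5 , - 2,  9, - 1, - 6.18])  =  [-6.18, - 2, - 1 , 5,9 ] 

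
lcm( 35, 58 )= 2030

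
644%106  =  8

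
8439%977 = 623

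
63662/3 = 63662/3 = 21220.67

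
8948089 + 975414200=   984362289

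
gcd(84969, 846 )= 9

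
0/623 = 0 = 0.00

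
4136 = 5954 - 1818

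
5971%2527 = 917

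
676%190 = 106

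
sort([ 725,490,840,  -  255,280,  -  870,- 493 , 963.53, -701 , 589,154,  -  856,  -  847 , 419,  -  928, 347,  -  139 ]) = [  -  928, - 870, - 856,  -  847,  -  701,-493,  -  255, - 139, 154, 280,347,419, 490,589,725, 840,963.53 ] 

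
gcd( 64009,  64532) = 1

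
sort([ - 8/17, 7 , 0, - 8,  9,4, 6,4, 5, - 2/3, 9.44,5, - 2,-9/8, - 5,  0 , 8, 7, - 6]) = [ - 8,-6, - 5,-2,  -  9/8, - 2/3, - 8/17,0, 0,4, 4,5, 5,  6,  7, 7, 8, 9,9.44]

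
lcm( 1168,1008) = 73584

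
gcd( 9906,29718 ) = 9906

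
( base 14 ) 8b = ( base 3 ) 11120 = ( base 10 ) 123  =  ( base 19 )69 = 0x7b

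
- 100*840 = - 84000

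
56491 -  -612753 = 669244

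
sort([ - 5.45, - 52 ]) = [ - 52,-5.45 ] 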